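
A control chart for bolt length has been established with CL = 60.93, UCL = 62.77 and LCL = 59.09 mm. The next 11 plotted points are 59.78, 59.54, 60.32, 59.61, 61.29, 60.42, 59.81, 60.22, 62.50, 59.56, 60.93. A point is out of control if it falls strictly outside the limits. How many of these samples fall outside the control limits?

0

All 11 points lie within [59.09, 62.77].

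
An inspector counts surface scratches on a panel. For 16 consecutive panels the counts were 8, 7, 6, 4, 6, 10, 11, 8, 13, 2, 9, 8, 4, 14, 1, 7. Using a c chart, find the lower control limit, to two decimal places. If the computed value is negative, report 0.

0.00

c̄ = (8 + 7 + 6 + 4 + 6 + 10 + 11 + 8 + 13 + 2 + 9 + 8 + 4 + 14 + 1 + 7) / 16 = 118 / 16 = 7.3750
LCL = c̄ − 3√c̄ = 7.3750 − 3 × 2.7157 = -0.7721 → 0 (cannot be negative)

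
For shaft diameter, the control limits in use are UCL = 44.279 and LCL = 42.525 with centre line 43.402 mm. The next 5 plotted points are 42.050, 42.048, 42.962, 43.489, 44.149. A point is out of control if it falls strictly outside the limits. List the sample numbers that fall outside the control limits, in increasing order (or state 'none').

Compare each point to [42.525, 44.279]: sample 1 = 42.050 < LCL; sample 2 = 42.048 < LCL.

1, 2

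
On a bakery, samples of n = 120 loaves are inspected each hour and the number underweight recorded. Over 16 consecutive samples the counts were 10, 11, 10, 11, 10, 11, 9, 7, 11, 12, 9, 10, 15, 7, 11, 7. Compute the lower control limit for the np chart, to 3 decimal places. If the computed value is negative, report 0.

0.954

p̄ = Σdᵢ / (k·n) = 161 / (16 × 120) = 0.08385
LCL = np̄ − 3·√(np̄(1−p̄)) = 10.0625 − 3 × 3.0362 = 0.9538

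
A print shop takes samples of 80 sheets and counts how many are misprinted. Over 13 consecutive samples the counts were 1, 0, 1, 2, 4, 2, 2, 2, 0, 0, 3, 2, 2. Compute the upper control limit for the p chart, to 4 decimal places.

0.0674

p̄ = Σdᵢ / (k·n) = 21 / (13 × 80) = 0.02019
UCL = p̄ + 3·√(p̄(1−p̄)/n) = 0.02019 + 3 × √(0.02019×0.97981/80) = 0.02019 + 3 × 0.01573 = 0.06737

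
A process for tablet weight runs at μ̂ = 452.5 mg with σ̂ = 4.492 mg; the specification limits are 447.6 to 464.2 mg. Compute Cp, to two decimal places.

Cp = (USL − LSL) / (6σ̂) = (464.2 − 447.6) / (6 × 4.492) = 16.6000 / 26.9520 = 0.6159

0.62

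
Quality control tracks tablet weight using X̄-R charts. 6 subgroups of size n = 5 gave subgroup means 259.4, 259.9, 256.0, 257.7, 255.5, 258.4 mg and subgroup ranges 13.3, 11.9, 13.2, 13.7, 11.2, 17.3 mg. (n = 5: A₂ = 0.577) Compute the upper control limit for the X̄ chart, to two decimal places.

265.57

X̄̄ = (259.4 + 259.9 + 256.0 + 257.7 + 255.5 + 258.4) / 6 = 1546.9000 / 6 = 257.8167
R̄ = (13.3 + 11.9 + 13.2 + 13.7 + 11.2 + 17.3) / 6 = 80.6000 / 6 = 13.4333
UCL = X̄̄ + A₂·R̄ = 257.8167 + 0.577 × 13.4333 = 265.5677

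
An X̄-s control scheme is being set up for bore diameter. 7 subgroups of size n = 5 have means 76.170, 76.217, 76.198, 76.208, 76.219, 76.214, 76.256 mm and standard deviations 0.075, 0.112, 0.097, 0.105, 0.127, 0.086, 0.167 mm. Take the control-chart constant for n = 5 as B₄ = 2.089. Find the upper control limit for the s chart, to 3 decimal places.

0.229

s̄ = (0.075 + 0.112 + 0.097 + 0.105 + 0.127 + 0.086 + 0.167) / 7 = 0.1099
UCL_s = B₄·s̄ = 2.089 × 0.1099 = 0.2295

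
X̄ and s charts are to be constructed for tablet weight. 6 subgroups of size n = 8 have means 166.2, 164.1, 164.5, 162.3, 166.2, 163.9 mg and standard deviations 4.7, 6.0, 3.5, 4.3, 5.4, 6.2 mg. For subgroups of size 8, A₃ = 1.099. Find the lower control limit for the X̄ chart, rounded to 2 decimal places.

X̄̄ = (166.2 + 164.1 + 164.5 + 162.3 + 166.2 + 163.9) / 6 = 164.5333
s̄ = (4.7 + 6.0 + 3.5 + 4.3 + 5.4 + 6.2) / 6 = 5.0167
LCL = X̄̄ − A₃·s̄ = 164.5333 − 1.099 × 5.0167 = 159.0200

159.02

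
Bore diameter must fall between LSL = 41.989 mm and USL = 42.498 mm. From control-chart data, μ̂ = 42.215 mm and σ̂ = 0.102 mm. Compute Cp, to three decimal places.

Cp = (USL − LSL) / (6σ̂) = (42.498 − 41.989) / (6 × 0.102) = 0.5090 / 0.6120 = 0.8317

0.832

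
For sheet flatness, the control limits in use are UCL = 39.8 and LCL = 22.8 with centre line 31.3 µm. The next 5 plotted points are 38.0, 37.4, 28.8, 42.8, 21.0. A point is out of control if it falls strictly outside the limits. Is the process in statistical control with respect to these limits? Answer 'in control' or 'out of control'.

Compare each point to [22.8, 39.8]: sample 4 = 42.8 > UCL; sample 5 = 21.0 < LCL.

out of control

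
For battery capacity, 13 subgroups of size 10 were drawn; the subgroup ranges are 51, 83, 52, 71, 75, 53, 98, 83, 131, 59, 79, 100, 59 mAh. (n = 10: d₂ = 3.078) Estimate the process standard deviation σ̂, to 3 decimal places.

24.841

R̄ = (51 + 83 + 52 + 71 + 75 + 53 + 98 + 83 + 131 + 59 + 79 + 100 + 59) / 13 = 76.4615
σ̂ = R̄ / d₂ = 76.4615 / 3.078 = 24.8413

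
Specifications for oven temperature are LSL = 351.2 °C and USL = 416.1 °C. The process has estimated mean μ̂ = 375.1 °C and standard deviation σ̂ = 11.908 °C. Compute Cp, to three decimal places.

0.908

Cp = (USL − LSL) / (6σ̂) = (416.1 − 351.2) / (6 × 11.908) = 64.9000 / 71.4480 = 0.9084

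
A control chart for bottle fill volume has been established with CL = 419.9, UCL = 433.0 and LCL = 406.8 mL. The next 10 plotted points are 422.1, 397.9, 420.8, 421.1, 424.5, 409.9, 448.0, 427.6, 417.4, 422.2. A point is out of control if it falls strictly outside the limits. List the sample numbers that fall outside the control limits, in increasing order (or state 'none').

2, 7

Compare each point to [406.8, 433.0]: sample 2 = 397.9 < LCL; sample 7 = 448.0 > UCL.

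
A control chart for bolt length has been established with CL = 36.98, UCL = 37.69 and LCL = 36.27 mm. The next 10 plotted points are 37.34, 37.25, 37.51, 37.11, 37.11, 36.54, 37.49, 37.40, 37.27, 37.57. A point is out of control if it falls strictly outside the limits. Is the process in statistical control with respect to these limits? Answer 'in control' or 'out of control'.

in control

All 10 points lie within [36.27, 37.69].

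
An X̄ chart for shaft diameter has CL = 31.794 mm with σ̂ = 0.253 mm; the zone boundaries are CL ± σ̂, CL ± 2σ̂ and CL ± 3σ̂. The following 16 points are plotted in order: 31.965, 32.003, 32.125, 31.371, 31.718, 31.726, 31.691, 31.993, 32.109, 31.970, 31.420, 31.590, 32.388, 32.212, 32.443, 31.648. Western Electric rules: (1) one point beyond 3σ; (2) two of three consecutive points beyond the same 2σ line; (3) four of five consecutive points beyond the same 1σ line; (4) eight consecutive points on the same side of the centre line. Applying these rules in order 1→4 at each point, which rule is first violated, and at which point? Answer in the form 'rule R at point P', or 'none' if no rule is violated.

Zone of each point (C = within 1σ̂, B = 1σ̂–2σ̂, A = 2σ̂–3σ̂, * = beyond 3σ̂; sign = side of CL): 1:+C, 2:+C, 3:+B, 4:-B, 5:-C, 6:-C, 7:-C, 8:+C, 9:+B, 10:+C, 11:-B, 12:-C, 13:+A, 14:+B, 15:+A, 16:-C
Rule 2 (two of three consecutive points beyond the same 2σ limit) is satisfied at point 15.

rule 2 at point 15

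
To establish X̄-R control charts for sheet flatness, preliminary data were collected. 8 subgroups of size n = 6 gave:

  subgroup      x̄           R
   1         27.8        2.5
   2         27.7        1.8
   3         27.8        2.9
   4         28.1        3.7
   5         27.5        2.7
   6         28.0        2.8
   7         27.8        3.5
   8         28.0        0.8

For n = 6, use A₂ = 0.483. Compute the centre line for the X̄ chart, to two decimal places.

X̄̄ = (27.8 + 27.7 + 27.8 + 28.1 + 27.5 + 28.0 + 27.8 + 28.0) / 8 = 222.7000 / 8 = 27.8375
CL = X̄̄ = 27.8375

27.84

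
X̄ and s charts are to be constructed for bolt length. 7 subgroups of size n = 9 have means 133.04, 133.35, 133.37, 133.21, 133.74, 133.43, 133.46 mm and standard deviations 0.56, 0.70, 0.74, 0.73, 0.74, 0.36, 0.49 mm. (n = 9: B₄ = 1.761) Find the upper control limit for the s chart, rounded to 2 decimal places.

s̄ = (0.56 + 0.70 + 0.74 + 0.73 + 0.74 + 0.36 + 0.49) / 7 = 0.6171
UCL_s = B₄·s̄ = 1.761 × 0.6171 = 1.0868

1.09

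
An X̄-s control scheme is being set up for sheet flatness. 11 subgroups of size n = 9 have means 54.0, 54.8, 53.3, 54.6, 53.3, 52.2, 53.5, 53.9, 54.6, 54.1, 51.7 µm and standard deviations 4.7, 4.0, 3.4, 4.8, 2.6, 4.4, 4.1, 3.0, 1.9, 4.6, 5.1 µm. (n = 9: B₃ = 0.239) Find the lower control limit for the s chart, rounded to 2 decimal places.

0.93

s̄ = (4.7 + 4.0 + 3.4 + 4.8 + 2.6 + 4.4 + 4.1 + 3.0 + 1.9 + 4.6 + 5.1) / 11 = 3.8727
LCL_s = B₃·s̄ = 0.239 × 3.8727 = 0.9256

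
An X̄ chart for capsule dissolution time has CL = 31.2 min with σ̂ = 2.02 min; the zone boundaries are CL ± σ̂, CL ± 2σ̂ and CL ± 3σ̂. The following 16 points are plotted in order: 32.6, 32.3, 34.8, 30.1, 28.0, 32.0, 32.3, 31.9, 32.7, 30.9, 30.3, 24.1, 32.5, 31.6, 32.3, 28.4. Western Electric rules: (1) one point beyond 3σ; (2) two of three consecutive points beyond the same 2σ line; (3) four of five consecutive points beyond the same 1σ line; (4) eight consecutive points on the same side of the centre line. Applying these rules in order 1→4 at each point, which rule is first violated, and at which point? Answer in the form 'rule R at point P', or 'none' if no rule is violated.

rule 1 at point 12

Zone of each point (C = within 1σ̂, B = 1σ̂–2σ̂, A = 2σ̂–3σ̂, * = beyond 3σ̂; sign = side of CL): 1:+C, 2:+C, 3:+B, 4:-C, 5:-B, 6:+C, 7:+C, 8:+C, 9:+C, 10:-C, 11:-C, 12:-*, 13:+C, 14:+C, 15:+C, 16:-B
Rule 1 (one point beyond the 3σ limits) is satisfied at point 12.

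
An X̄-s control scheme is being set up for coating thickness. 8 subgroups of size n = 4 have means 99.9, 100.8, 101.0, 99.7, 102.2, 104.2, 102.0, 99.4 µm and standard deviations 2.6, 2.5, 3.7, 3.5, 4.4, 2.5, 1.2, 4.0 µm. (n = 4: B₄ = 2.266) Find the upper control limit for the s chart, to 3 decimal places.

6.911

s̄ = (2.6 + 2.5 + 3.7 + 3.5 + 4.4 + 2.5 + 1.2 + 4.0) / 8 = 3.0500
UCL_s = B₄·s̄ = 2.266 × 3.0500 = 6.9113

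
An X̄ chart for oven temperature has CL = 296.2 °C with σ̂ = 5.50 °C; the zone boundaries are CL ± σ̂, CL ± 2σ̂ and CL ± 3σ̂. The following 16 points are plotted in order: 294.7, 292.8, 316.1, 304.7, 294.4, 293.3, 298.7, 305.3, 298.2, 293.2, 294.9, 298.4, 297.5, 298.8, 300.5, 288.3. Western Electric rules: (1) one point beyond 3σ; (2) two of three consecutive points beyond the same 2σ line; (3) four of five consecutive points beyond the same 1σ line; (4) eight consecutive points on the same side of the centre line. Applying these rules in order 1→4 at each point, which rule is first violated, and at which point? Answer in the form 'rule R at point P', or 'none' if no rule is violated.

Zone of each point (C = within 1σ̂, B = 1σ̂–2σ̂, A = 2σ̂–3σ̂, * = beyond 3σ̂; sign = side of CL): 1:-C, 2:-C, 3:+*, 4:+B, 5:-C, 6:-C, 7:+C, 8:+B, 9:+C, 10:-C, 11:-C, 12:+C, 13:+C, 14:+C, 15:+C, 16:-B
Rule 1 (one point beyond the 3σ limits) is satisfied at point 3.

rule 1 at point 3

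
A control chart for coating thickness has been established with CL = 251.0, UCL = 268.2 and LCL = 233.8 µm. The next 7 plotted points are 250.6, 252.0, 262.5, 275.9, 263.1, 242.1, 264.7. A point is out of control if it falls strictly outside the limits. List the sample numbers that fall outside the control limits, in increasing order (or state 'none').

4

Compare each point to [233.8, 268.2]: sample 4 = 275.9 > UCL.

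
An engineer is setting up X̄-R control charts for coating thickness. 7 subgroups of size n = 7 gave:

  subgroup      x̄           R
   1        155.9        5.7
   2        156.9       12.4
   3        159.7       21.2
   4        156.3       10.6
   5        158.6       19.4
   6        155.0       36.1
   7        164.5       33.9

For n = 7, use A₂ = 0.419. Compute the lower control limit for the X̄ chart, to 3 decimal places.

X̄̄ = (155.9 + 156.9 + 159.7 + 156.3 + 158.6 + 155.0 + 164.5) / 7 = 1106.9000 / 7 = 158.1286
R̄ = (5.7 + 12.4 + 21.2 + 10.6 + 19.4 + 36.1 + 33.9) / 7 = 139.3000 / 7 = 19.9000
LCL = X̄̄ − A₂·R̄ = 158.1286 − 0.419 × 19.9000 = 149.7905

149.790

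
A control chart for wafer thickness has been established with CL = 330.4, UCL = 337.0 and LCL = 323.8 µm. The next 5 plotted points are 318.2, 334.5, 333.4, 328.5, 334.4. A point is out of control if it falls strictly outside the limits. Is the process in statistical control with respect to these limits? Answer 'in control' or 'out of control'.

out of control

Compare each point to [323.8, 337.0]: sample 1 = 318.2 < LCL.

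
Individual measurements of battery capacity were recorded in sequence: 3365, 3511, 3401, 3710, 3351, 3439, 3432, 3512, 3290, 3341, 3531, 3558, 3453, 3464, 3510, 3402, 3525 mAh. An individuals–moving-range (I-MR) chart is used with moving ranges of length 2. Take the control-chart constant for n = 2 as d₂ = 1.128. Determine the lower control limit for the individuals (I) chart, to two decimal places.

X̄ = (3365 + 3511 + 3401 + 3710 + 3351 + 3439 + 3432 + 3512 + 3290 + 3341 + 3531 + 3558 + 3453 + 3464 + 3510 + 3402 + 3525) / 17 = 3458.5294
Moving ranges: 146, 110, 309, 359, 88, 7, 80, 222, 51, 190, 27, 105, 11, 46, 108, 123; M̄R̄ = 1982.0000 / 16 = 123.8750
LCL = X̄ − 3·M̄R̄/d₂ = 3458.5294 − 3 × 123.8750 / 1.128 = 3129.0746

3129.07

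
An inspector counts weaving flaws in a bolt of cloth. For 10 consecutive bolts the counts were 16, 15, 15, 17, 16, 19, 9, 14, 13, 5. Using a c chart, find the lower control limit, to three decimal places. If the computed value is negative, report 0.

2.715

c̄ = (16 + 15 + 15 + 17 + 16 + 19 + 9 + 14 + 13 + 5) / 10 = 139 / 10 = 13.9000
LCL = c̄ − 3√c̄ = 13.9000 − 3 × 3.7283 = 2.7152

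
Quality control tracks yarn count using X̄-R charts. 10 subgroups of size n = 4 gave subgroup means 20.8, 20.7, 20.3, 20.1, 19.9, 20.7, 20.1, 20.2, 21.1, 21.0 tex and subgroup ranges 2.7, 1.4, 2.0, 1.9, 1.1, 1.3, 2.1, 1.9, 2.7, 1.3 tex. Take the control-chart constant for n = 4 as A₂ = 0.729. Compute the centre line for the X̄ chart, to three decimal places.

X̄̄ = (20.8 + 20.7 + 20.3 + 20.1 + 19.9 + 20.7 + 20.1 + 20.2 + 21.1 + 21.0) / 10 = 204.9000 / 10 = 20.4900
CL = X̄̄ = 20.4900

20.490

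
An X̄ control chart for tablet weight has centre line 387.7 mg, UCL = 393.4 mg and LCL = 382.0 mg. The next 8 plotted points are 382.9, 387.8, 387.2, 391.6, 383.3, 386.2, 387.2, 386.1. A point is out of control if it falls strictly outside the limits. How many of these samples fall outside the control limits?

0

All 8 points lie within [382.0, 393.4].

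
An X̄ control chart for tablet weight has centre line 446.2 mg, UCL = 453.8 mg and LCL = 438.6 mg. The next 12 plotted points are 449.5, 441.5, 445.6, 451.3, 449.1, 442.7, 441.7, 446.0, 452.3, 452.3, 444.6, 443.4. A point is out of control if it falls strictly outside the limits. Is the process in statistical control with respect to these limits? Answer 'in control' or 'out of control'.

All 12 points lie within [438.6, 453.8].

in control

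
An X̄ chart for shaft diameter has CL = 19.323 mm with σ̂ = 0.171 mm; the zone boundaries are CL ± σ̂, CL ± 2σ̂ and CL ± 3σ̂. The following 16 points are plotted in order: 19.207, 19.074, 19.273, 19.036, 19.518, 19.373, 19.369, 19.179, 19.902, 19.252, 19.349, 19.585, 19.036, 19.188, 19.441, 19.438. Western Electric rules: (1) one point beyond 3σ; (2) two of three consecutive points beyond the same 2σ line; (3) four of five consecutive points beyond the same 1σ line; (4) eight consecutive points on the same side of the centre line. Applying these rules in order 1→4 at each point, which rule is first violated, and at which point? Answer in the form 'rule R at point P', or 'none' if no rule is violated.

rule 1 at point 9

Zone of each point (C = within 1σ̂, B = 1σ̂–2σ̂, A = 2σ̂–3σ̂, * = beyond 3σ̂; sign = side of CL): 1:-C, 2:-B, 3:-C, 4:-B, 5:+B, 6:+C, 7:+C, 8:-C, 9:+*, 10:-C, 11:+C, 12:+B, 13:-B, 14:-C, 15:+C, 16:+C
Rule 1 (one point beyond the 3σ limits) is satisfied at point 9.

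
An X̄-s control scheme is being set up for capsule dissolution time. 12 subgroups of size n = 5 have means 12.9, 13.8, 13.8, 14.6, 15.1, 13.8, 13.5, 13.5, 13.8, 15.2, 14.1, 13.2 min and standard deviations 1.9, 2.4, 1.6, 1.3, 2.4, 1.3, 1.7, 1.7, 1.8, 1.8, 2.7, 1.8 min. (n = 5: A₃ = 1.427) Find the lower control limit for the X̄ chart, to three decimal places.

11.278

X̄̄ = (12.9 + 13.8 + 13.8 + 14.6 + 15.1 + 13.8 + 13.5 + 13.5 + 13.8 + 15.2 + 14.1 + 13.2) / 12 = 13.9417
s̄ = (1.9 + 2.4 + 1.6 + 1.3 + 2.4 + 1.3 + 1.7 + 1.7 + 1.8 + 1.8 + 2.7 + 1.8) / 12 = 1.8667
LCL = X̄̄ − A₃·s̄ = 13.9417 − 1.427 × 1.8667 = 11.2779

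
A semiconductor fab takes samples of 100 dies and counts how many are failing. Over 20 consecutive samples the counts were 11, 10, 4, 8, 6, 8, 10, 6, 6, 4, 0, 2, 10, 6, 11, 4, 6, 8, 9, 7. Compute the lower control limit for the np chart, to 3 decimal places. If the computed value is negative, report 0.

p̄ = Σdᵢ / (k·n) = 136 / (20 × 100) = 0.06800
LCL = np̄ − 3·√(np̄(1−p̄)) = 6.8000 − 3 × 2.5175 = -0.7524 → 0 (negative, so LCL = 0)

0.000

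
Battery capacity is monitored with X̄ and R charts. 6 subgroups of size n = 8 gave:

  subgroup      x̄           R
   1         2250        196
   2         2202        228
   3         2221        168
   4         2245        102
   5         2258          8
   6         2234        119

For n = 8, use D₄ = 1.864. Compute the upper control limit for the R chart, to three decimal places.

255.057

R̄ = (196 + 228 + 168 + 102 + 8 + 119) / 6 = 821.0000 / 6 = 136.8333
UCL_R = D₄·R̄ = 1.864 × 136.8333 = 255.0573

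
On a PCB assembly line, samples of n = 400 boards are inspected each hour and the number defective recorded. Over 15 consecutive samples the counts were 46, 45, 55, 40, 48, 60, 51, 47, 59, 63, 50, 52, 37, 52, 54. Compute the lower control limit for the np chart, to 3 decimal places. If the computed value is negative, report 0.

p̄ = Σdᵢ / (k·n) = 759 / (15 × 400) = 0.12650
LCL = np̄ − 3·√(np̄(1−p̄)) = 50.6000 − 3 × 6.6482 = 30.6553

30.655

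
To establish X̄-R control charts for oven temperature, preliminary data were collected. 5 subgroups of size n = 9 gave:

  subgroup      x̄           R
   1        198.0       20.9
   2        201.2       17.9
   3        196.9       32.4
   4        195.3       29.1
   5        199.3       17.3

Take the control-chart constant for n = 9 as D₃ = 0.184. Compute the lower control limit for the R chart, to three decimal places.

4.328

R̄ = (20.9 + 17.9 + 32.4 + 29.1 + 17.3) / 5 = 117.6000 / 5 = 23.5200
LCL_R = D₃·R̄ = 0.184 × 23.5200 = 4.3277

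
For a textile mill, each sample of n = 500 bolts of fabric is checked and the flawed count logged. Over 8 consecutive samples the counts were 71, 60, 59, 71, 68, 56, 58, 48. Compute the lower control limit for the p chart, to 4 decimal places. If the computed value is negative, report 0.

0.0787

p̄ = Σdᵢ / (k·n) = 491 / (8 × 500) = 0.12275
LCL = p̄ − 3·√(p̄(1−p̄)/n) = 0.12275 − 3 × 0.01468 = 0.07872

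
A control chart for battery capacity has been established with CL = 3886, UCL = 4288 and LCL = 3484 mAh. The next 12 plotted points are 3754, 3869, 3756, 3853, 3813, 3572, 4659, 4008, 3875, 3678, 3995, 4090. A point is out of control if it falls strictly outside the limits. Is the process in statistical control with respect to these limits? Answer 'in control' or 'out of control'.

out of control

Compare each point to [3484, 4288]: sample 7 = 4659 > UCL.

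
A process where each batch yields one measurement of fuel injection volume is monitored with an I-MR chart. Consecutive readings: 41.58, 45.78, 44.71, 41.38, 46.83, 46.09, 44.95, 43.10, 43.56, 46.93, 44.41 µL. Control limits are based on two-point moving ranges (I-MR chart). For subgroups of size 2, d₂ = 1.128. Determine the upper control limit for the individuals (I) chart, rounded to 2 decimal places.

X̄ = (41.58 + 45.78 + 44.71 + 41.38 + 46.83 + 46.09 + 44.95 + 43.10 + 43.56 + 46.93 + 44.41) / 11 = 44.4836
Moving ranges: 4.20, 1.07, 3.33, 5.45, 0.74, 1.14, 1.85, 0.46, 3.37, 2.52; M̄R̄ = 24.1300 / 10 = 2.4130
UCL = X̄ + 3·M̄R̄/d₂ = 44.4836 + 3 × 2.4130 / 1.128 = 50.9012

50.90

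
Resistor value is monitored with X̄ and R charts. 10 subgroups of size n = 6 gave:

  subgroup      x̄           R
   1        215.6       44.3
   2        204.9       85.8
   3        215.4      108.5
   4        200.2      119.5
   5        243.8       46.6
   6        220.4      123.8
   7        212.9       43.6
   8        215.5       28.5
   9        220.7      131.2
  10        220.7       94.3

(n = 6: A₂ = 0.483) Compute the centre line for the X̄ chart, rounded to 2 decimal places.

X̄̄ = (215.6 + 204.9 + 215.4 + 200.2 + 243.8 + 220.4 + 212.9 + 215.5 + 220.7 + 220.7) / 10 = 2170.1000 / 10 = 217.0100
CL = X̄̄ = 217.0100

217.01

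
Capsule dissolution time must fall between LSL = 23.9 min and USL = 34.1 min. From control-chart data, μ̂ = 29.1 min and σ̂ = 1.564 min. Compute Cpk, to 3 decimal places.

Cpu = (USL − μ̂) / (3σ̂) = (34.1 − 29.1) / (3 × 1.564) = 1.0656; Cpl = (μ̂ − LSL) / (3σ̂) = (29.1 − 23.9) / (3 × 1.564) = 1.1083; Cpk = min(Cpu, Cpl) = 1.0656

1.066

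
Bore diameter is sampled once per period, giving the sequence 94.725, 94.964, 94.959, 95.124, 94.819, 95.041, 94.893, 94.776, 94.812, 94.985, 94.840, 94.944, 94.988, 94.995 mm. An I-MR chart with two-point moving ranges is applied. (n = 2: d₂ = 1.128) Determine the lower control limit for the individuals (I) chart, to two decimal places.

94.57

X̄ = (94.725 + 94.964 + 94.959 + 95.124 + 94.819 + 95.041 + 94.893 + 94.776 + 94.812 + 94.985 + 94.840 + 94.944 + 94.988 + 94.995) / 14 = 94.9189
Moving ranges: 0.239, 0.005, 0.165, 0.305, 0.222, 0.148, 0.117, 0.036, 0.173, 0.145, 0.104, 0.044, 0.007; M̄R̄ = 1.7100 / 13 = 0.1315
LCL = X̄ − 3·M̄R̄/d₂ = 94.9189 − 3 × 0.1315 / 1.128 = 94.5691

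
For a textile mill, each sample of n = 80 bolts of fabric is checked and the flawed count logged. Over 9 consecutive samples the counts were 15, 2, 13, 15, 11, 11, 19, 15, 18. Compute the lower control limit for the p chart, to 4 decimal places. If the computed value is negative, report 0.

0.0407

p̄ = Σdᵢ / (k·n) = 119 / (9 × 80) = 0.16528
LCL = p̄ − 3·√(p̄(1−p̄)/n) = 0.16528 − 3 × 0.04153 = 0.04070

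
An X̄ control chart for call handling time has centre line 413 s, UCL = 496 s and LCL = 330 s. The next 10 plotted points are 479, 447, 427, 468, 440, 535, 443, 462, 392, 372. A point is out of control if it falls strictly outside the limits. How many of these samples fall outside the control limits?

Compare each point to [330, 496]: sample 6 = 535 > UCL.

1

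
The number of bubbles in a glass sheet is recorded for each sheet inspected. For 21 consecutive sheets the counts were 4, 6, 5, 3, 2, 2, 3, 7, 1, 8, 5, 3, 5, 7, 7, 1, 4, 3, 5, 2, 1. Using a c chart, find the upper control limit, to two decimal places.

c̄ = (4 + 6 + 5 + 3 + 2 + 2 + 3 + 7 + 1 + 8 + 5 + 3 + 5 + 7 + 7 + 1 + 4 + 3 + 5 + 2 + 1) / 21 = 84 / 21 = 4.0000
UCL = c̄ + 3√c̄ = 4.0000 + 3 × √4.0000 = 4.0000 + 3 × 2.0000 = 10.0000

10.00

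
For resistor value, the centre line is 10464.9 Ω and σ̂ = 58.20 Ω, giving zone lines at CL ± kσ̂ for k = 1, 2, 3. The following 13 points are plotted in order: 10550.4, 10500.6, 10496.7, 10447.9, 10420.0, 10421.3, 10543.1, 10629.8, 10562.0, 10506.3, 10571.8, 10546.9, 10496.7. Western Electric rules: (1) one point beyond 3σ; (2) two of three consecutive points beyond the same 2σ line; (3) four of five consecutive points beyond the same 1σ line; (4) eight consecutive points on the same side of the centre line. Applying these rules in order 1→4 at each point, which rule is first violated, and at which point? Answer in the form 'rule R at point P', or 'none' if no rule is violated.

rule 3 at point 11

Zone of each point (C = within 1σ̂, B = 1σ̂–2σ̂, A = 2σ̂–3σ̂, * = beyond 3σ̂; sign = side of CL): 1:+B, 2:+C, 3:+C, 4:-C, 5:-C, 6:-C, 7:+B, 8:+A, 9:+B, 10:+C, 11:+B, 12:+B, 13:+C
Rule 3 (four of five consecutive points beyond the same 1σ limit) is satisfied at point 11.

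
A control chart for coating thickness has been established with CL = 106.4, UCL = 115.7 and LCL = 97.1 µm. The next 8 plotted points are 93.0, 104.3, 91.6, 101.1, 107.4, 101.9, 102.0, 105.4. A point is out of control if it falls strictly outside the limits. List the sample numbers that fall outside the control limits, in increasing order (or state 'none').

Compare each point to [97.1, 115.7]: sample 1 = 93.0 < LCL; sample 3 = 91.6 < LCL.

1, 3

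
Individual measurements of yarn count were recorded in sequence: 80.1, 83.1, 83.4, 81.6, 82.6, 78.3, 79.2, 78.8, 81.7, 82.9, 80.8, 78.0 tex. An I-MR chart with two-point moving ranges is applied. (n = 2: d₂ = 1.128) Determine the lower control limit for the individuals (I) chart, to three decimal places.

X̄ = (80.1 + 83.1 + 83.4 + 81.6 + 82.6 + 78.3 + 79.2 + 78.8 + 81.7 + 82.9 + 80.8 + 78.0) / 12 = 80.8750
Moving ranges: 3.0, 0.3, 1.8, 1.0, 4.3, 0.9, 0.4, 2.9, 1.2, 2.1, 2.8; M̄R̄ = 20.7000 / 11 = 1.8818
LCL = X̄ − 3·M̄R̄/d₂ = 80.8750 − 3 × 1.8818 / 1.128 = 75.8702

75.870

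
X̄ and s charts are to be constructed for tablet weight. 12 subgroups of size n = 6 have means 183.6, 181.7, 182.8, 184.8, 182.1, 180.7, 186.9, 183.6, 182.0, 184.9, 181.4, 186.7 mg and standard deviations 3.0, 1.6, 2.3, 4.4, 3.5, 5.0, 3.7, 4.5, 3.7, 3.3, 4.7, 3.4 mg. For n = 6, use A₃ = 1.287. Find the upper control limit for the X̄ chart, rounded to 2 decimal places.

188.06

X̄̄ = (183.6 + 181.7 + 182.8 + 184.8 + 182.1 + 180.7 + 186.9 + 183.6 + 182.0 + 184.9 + 181.4 + 186.7) / 12 = 183.4333
s̄ = (3.0 + 1.6 + 2.3 + 4.4 + 3.5 + 5.0 + 3.7 + 4.5 + 3.7 + 3.3 + 4.7 + 3.4) / 12 = 3.5917
UCL = X̄̄ + A₃·s̄ = 183.4333 + 1.287 × 3.5917 = 188.0558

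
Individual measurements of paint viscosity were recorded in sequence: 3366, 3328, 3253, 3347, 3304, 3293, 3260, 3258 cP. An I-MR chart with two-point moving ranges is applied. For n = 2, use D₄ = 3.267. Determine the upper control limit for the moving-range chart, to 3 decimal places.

138.147

Moving ranges: 38, 75, 94, 43, 11, 33, 2; M̄R̄ = 296.0000 / 7 = 42.2857
UCL_MR = D₄·M̄R̄ = 3.267 × 42.2857 = 138.1474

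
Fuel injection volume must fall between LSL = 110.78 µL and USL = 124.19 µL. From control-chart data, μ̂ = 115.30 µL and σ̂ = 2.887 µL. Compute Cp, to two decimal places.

Cp = (USL − LSL) / (6σ̂) = (124.19 − 110.78) / (6 × 2.887) = 13.4100 / 17.3220 = 0.7742

0.77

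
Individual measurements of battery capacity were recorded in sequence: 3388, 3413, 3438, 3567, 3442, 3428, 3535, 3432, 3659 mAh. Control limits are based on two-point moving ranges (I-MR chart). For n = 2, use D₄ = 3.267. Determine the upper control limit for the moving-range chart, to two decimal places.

308.32

Moving ranges: 25, 25, 129, 125, 14, 107, 103, 227; M̄R̄ = 755.0000 / 8 = 94.3750
UCL_MR = D₄·M̄R̄ = 3.267 × 94.3750 = 308.3231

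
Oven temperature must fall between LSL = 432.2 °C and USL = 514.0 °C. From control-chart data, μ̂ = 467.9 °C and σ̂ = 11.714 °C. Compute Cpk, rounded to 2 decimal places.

1.02

Cpu = (USL − μ̂) / (3σ̂) = (514.0 − 467.9) / (3 × 11.714) = 1.3118; Cpl = (μ̂ − LSL) / (3σ̂) = (467.9 − 432.2) / (3 × 11.714) = 1.0159; Cpk = min(Cpu, Cpl) = 1.0159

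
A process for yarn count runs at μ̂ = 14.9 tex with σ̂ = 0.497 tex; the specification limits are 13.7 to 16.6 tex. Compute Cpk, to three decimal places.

0.805

Cpu = (USL − μ̂) / (3σ̂) = (16.6 − 14.9) / (3 × 0.497) = 1.1402; Cpl = (μ̂ − LSL) / (3σ̂) = (14.9 − 13.7) / (3 × 0.497) = 0.8048; Cpk = min(Cpu, Cpl) = 0.8048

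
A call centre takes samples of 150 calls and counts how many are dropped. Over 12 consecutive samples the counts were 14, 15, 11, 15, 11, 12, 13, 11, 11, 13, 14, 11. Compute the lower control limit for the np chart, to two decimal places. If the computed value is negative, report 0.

p̄ = Σdᵢ / (k·n) = 151 / (12 × 150) = 0.08389
LCL = np̄ − 3·√(np̄(1−p̄)) = 12.5833 − 3 × 3.3953 = 2.3976

2.40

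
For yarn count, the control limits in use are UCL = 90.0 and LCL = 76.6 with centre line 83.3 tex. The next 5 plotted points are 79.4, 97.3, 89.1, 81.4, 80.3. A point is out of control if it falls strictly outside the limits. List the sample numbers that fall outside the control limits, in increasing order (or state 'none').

2

Compare each point to [76.6, 90.0]: sample 2 = 97.3 > UCL.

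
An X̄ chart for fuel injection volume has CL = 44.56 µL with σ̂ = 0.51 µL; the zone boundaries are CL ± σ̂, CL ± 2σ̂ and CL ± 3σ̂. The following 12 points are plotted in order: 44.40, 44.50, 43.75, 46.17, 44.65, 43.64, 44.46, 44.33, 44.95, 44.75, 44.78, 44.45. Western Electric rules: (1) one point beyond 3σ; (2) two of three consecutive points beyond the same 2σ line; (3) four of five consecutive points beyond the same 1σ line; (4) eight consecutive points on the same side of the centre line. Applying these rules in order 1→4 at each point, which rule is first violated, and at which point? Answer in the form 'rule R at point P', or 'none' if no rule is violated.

rule 1 at point 4

Zone of each point (C = within 1σ̂, B = 1σ̂–2σ̂, A = 2σ̂–3σ̂, * = beyond 3σ̂; sign = side of CL): 1:-C, 2:-C, 3:-B, 4:+*, 5:+C, 6:-B, 7:-C, 8:-C, 9:+C, 10:+C, 11:+C, 12:-C
Rule 1 (one point beyond the 3σ limits) is satisfied at point 4.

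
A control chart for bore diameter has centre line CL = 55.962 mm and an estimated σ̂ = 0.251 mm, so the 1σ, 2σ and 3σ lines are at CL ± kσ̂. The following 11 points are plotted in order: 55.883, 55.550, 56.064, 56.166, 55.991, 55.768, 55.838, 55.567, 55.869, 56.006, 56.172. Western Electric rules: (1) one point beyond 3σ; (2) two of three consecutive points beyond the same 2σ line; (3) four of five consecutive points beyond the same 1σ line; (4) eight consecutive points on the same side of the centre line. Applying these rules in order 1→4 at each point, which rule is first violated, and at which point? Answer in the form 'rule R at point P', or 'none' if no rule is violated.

none

Zone of each point (C = within 1σ̂, B = 1σ̂–2σ̂, A = 2σ̂–3σ̂, * = beyond 3σ̂; sign = side of CL): 1:-C, 2:-B, 3:+C, 4:+C, 5:+C, 6:-C, 7:-C, 8:-B, 9:-C, 10:+C, 11:+C
No rule fires across all 11 points.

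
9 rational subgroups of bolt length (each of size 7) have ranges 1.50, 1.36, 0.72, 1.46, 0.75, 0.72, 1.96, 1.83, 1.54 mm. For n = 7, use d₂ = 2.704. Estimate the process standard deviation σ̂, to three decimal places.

0.487

R̄ = (1.50 + 1.36 + 0.72 + 1.46 + 0.75 + 0.72 + 1.96 + 1.83 + 1.54) / 9 = 1.3156
σ̂ = R̄ / d₂ = 1.3156 / 2.704 = 0.4865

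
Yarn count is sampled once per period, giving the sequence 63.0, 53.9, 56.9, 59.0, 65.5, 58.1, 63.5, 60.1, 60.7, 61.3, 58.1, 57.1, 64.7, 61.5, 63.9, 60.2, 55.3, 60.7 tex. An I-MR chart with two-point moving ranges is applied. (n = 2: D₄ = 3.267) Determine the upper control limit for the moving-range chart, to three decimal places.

13.356

Moving ranges: 9.1, 3.0, 2.1, 6.5, 7.4, 5.4, 3.4, 0.6, 0.6, 3.2, 1.0, 7.6, 3.2, 2.4, 3.7, 4.9, 5.4; M̄R̄ = 69.5000 / 17 = 4.0882
UCL_MR = D₄·M̄R̄ = 3.267 × 4.0882 = 13.3563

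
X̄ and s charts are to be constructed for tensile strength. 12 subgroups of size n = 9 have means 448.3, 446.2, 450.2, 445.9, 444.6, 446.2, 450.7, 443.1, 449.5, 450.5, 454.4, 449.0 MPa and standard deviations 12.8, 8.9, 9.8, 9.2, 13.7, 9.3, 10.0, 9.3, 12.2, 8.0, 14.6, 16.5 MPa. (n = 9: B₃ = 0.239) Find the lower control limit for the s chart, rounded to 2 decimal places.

2.67

s̄ = (12.8 + 8.9 + 9.8 + 9.2 + 13.7 + 9.3 + 10.0 + 9.3 + 12.2 + 8.0 + 14.6 + 16.5) / 12 = 11.1917
LCL_s = B₃·s̄ = 0.239 × 11.1917 = 2.6748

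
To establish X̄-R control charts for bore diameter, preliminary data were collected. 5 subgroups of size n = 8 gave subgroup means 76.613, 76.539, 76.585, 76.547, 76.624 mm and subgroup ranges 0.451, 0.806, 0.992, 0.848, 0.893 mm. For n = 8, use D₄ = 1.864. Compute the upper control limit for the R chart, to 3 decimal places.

R̄ = (0.451 + 0.806 + 0.992 + 0.848 + 0.893) / 5 = 3.9900 / 5 = 0.7980
UCL_R = D₄·R̄ = 1.864 × 0.7980 = 1.4875

1.487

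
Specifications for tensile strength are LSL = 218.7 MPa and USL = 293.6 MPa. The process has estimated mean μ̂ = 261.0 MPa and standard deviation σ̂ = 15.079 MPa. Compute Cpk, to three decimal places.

Cpu = (USL − μ̂) / (3σ̂) = (293.6 − 261.0) / (3 × 15.079) = 0.7206; Cpl = (μ̂ − LSL) / (3σ̂) = (261.0 − 218.7) / (3 × 15.079) = 0.9351; Cpk = min(Cpu, Cpl) = 0.7206

0.721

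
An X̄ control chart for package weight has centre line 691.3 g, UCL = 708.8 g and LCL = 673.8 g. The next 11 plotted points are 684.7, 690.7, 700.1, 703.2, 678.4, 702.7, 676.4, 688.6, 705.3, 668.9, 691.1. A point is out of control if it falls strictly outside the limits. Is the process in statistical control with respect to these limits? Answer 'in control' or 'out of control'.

Compare each point to [673.8, 708.8]: sample 10 = 668.9 < LCL.

out of control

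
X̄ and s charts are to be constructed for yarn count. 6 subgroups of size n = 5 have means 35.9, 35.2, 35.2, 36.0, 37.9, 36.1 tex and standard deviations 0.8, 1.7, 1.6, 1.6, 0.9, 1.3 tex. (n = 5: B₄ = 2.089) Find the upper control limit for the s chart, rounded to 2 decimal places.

2.75

s̄ = (0.8 + 1.7 + 1.6 + 1.6 + 0.9 + 1.3) / 6 = 1.3167
UCL_s = B₄·s̄ = 2.089 × 1.3167 = 2.7505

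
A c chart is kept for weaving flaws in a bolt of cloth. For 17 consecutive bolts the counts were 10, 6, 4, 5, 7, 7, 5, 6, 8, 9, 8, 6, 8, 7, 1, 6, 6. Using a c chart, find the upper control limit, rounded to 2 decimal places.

c̄ = (10 + 6 + 4 + 5 + 7 + 7 + 5 + 6 + 8 + 9 + 8 + 6 + 8 + 7 + 1 + 6 + 6) / 17 = 109 / 17 = 6.4118
UCL = c̄ + 3√c̄ = 6.4118 + 3 × √6.4118 = 6.4118 + 3 × 2.5321 = 14.0082

14.01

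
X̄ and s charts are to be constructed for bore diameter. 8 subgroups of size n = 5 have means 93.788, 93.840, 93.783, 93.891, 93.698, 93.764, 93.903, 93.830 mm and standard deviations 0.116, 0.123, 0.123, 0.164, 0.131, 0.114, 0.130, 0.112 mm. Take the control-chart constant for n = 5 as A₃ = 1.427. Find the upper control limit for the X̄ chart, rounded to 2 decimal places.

93.99

X̄̄ = (93.788 + 93.840 + 93.783 + 93.891 + 93.698 + 93.764 + 93.903 + 93.830) / 8 = 93.8121
s̄ = (0.116 + 0.123 + 0.123 + 0.164 + 0.131 + 0.114 + 0.130 + 0.112) / 8 = 0.1266
UCL = X̄̄ + A₃·s̄ = 93.8121 + 1.427 × 0.1266 = 93.9928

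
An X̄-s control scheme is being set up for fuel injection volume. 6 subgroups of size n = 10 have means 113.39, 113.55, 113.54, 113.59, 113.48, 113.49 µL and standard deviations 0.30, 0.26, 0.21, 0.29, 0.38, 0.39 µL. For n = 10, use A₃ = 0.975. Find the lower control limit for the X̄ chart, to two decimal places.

113.21

X̄̄ = (113.39 + 113.55 + 113.54 + 113.59 + 113.48 + 113.49) / 6 = 113.5067
s̄ = (0.30 + 0.26 + 0.21 + 0.29 + 0.38 + 0.39) / 6 = 0.3050
LCL = X̄̄ − A₃·s̄ = 113.5067 − 0.975 × 0.3050 = 113.2093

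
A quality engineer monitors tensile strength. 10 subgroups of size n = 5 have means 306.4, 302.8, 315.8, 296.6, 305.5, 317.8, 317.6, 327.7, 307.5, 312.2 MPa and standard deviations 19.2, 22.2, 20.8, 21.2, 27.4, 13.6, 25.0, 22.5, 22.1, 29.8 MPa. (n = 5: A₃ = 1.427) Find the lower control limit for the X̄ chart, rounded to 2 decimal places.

279.05

X̄̄ = (306.4 + 302.8 + 315.8 + 296.6 + 305.5 + 317.8 + 317.6 + 327.7 + 307.5 + 312.2) / 10 = 310.9900
s̄ = (19.2 + 22.2 + 20.8 + 21.2 + 27.4 + 13.6 + 25.0 + 22.5 + 22.1 + 29.8) / 10 = 22.3800
LCL = X̄̄ − A₃·s̄ = 310.9900 − 1.427 × 22.3800 = 279.0537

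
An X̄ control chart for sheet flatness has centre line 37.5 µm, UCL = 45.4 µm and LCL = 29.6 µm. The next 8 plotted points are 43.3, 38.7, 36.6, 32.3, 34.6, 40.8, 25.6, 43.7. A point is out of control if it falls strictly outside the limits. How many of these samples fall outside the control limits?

Compare each point to [29.6, 45.4]: sample 7 = 25.6 < LCL.

1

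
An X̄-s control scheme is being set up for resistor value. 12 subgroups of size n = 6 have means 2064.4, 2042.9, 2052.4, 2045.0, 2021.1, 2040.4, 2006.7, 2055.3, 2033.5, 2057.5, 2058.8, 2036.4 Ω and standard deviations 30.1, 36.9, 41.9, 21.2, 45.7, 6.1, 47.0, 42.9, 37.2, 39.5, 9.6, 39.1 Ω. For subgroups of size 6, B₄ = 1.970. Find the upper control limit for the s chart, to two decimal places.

s̄ = (30.1 + 36.9 + 41.9 + 21.2 + 45.7 + 6.1 + 47.0 + 42.9 + 37.2 + 39.5 + 9.6 + 39.1) / 12 = 33.1000
UCL_s = B₄·s̄ = 1.970 × 33.1000 = 65.2070

65.21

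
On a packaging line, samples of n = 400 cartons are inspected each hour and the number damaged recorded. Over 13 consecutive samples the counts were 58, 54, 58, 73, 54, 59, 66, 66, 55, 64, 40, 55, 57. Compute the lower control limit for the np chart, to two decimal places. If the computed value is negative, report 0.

37.20

p̄ = Σdᵢ / (k·n) = 759 / (13 × 400) = 0.14596
LCL = np̄ − 3·√(np̄(1−p̄)) = 58.3846 − 3 × 7.0614 = 37.2006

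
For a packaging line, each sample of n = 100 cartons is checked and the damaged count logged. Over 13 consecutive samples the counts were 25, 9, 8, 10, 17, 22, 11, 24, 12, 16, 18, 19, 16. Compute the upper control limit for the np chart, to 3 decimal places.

26.900

p̄ = Σdᵢ / (k·n) = 207 / (13 × 100) = 0.15923
UCL = np̄ + 3·√(np̄(1−p̄)) = 15.9231 + 3 × √(15.9231×0.84077) = 15.9231 + 3 × 3.6589 = 26.8998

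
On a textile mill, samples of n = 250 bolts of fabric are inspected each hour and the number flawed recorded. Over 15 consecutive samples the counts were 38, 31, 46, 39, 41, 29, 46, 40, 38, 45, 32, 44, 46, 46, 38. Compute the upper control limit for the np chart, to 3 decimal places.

57.311

p̄ = Σdᵢ / (k·n) = 599 / (15 × 250) = 0.15973
UCL = np̄ + 3·√(np̄(1−p̄)) = 39.9333 + 3 × √(39.9333×0.84027) = 39.9333 + 3 × 5.7926 = 57.3112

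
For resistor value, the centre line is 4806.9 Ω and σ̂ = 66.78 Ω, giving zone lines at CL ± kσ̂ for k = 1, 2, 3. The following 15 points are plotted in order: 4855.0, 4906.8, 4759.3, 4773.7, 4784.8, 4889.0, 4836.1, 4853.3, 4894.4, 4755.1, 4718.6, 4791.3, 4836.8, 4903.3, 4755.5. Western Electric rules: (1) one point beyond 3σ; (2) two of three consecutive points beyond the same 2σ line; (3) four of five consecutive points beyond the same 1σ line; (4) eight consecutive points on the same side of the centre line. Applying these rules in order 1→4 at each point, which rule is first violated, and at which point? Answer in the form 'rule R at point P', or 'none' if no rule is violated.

none

Zone of each point (C = within 1σ̂, B = 1σ̂–2σ̂, A = 2σ̂–3σ̂, * = beyond 3σ̂; sign = side of CL): 1:+C, 2:+B, 3:-C, 4:-C, 5:-C, 6:+B, 7:+C, 8:+C, 9:+B, 10:-C, 11:-B, 12:-C, 13:+C, 14:+B, 15:-C
No rule fires across all 15 points.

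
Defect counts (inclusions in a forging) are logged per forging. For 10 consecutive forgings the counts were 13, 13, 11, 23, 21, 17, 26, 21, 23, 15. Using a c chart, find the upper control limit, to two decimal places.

31.13

c̄ = (13 + 13 + 11 + 23 + 21 + 17 + 26 + 21 + 23 + 15) / 10 = 183 / 10 = 18.3000
UCL = c̄ + 3√c̄ = 18.3000 + 3 × √18.3000 = 18.3000 + 3 × 4.2778 = 31.1335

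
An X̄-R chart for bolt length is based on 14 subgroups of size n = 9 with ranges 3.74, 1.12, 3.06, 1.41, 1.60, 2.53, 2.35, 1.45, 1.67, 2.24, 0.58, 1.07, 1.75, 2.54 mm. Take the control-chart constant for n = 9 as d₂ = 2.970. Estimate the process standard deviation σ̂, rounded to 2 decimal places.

0.65

R̄ = (3.74 + 1.12 + 3.06 + 1.41 + 1.60 + 2.53 + 2.35 + 1.45 + 1.67 + 2.24 + 0.58 + 1.07 + 1.75 + 2.54) / 14 = 1.9364
σ̂ = R̄ / d₂ = 1.9364 / 2.970 = 0.6520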